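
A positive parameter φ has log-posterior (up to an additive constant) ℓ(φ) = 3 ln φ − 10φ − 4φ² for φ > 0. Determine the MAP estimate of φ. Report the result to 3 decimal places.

φ̂_MAP = 0.250

ℓ'(φ) = 3/φ − 10 − 8φ. Setting this to zero and multiplying by φ: 8φ² + 10φ − 3 = 0.
φ = (−10 + √(10² + 4·8·3)) / (2·8) = (−10 + √196) / 16 = (−10 + 14)/16 = 1/4.
ℓ''(φ) = −3/φ² − 8 < 0, confirming a maximum.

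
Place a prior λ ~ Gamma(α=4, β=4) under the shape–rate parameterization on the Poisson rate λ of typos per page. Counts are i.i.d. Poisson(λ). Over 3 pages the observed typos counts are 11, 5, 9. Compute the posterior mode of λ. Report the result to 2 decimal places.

Σxᵢ = 11+5+9 = 25, with n = 3.
Posterior ∝ λ^3e^(−4λ) · λ^25e^(−3λ) = λ^28e^(−7λ), i.e. Gamma(shape=29, rate=7).
The mode of a Gamma(a, b) with a ≥ 1 (shape–rate) is (a−1)/b = 28/7 ≈ 4.00.

λ̂_MAP = 4.00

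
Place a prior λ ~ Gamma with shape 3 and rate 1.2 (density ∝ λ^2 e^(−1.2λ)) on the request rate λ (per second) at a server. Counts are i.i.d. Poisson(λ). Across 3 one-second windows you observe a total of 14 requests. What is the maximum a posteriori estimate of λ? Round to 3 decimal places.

λ̂_MAP = 3.810

Σxᵢ = 14, n = 3.
Posterior ∝ λ^2e^(−1.2λ) · λ^14e^(−3λ) = λ^16e^(−4.2λ), i.e. Gamma(shape=17, rate=4.2).
The mode of a Gamma(a, b) with a ≥ 1 (shape–rate) is (a−1)/b = 16/4.2 ≈ 3.810.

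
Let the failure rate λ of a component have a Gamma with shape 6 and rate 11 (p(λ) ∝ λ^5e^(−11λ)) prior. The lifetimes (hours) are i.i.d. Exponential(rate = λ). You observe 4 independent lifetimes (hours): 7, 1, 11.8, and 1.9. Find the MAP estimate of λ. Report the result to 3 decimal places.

The Exponential(rate=λ) likelihood is ∝ λ^n e^(−λΣtᵢ). Here n = 4 and Σtᵢ = 7 + 1 + 11.8 + 1.9 = 21.7.
Posterior ∝ λ^5e^(−11λ) · λ^4e^(−21.7λ) = λ^9e^(−32.7λ), i.e. Gamma(10, 32.7).
Mode = (a−1)/b = 9/32.7 ≈ 0.275.

λ̂_MAP = 0.275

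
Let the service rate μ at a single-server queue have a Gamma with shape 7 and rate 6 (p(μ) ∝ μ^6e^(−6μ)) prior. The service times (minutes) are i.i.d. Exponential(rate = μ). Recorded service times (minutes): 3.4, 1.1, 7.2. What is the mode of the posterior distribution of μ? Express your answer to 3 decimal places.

The Exponential(rate=μ) likelihood is ∝ μ^n e^(−μΣtᵢ). Here n = 3 and Σtᵢ = 3.4 + 1.1 + 7.2 = 11.7.
Posterior ∝ μ^6e^(−6μ) · μ^3e^(−11.7μ) = μ^9e^(−17.7μ), i.e. Gamma(10, 17.7).
Mode = (a−1)/b = 9/17.7 ≈ 0.508.

μ̂_MAP = 0.508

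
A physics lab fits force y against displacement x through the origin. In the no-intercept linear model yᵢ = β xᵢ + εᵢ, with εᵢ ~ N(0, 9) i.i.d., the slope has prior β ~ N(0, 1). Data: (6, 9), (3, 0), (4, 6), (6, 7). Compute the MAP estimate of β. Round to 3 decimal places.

log p(β | y) = −Σ(yᵢ − βxᵢ)²/(2·9) − β²/(2·1) + const.
Setting the derivative to zero: Σxᵢ(yᵢ − βxᵢ)/9 − β/1 = 0, so β = Σxᵢyᵢ / (Σxᵢ² + σ²/τ²).
Σxᵢyᵢ = 6·9 + 3·0 + 4·6 + 6·7 = 120; Σxᵢ² = 97; σ²/τ² = 9.
β̂_MAP = 120 / (97 + 9) = 120/106 ≈ 1.132.

β̂_MAP = 1.132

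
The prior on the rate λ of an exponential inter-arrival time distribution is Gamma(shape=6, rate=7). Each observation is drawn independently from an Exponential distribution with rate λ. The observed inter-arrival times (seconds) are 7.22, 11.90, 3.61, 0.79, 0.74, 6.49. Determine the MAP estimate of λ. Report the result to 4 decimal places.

The Exponential(rate=λ) likelihood is ∝ λ^n e^(−λΣtᵢ). Here n = 6 and Σtᵢ = 7.22 + 11.90 + 3.61 + 0.79 + 0.74 + 6.49 = 30.75.
Posterior ∝ λ^5e^(−7λ) · λ^6e^(−30.75λ) = λ^11e^(−37.75λ), i.e. Gamma(12, 37.75).
Mode = (a−1)/b = 11/37.75 ≈ 0.2914.

λ̂_MAP = 0.2914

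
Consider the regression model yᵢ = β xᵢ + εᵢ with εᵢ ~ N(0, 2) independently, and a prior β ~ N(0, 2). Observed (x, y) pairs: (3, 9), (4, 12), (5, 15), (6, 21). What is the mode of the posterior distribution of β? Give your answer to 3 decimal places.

β̂_MAP = 3.172

log p(β | y) = −Σ(yᵢ − βxᵢ)²/(2·2) − β²/(2·2) + const.
Setting the derivative to zero: Σxᵢ(yᵢ − βxᵢ)/2 − β/2 = 0, so β = Σxᵢyᵢ / (Σxᵢ² + σ²/τ²).
Σxᵢyᵢ = 3·9 + 4·12 + 5·15 + 6·21 = 276; Σxᵢ² = 86; σ²/τ² = 1.
β̂_MAP = 276 / (86 + 1) = 276/87 ≈ 3.172.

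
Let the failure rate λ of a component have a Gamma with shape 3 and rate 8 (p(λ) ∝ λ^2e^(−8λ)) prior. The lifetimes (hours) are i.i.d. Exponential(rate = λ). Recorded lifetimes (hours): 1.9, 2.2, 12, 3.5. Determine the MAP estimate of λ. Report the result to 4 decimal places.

λ̂_MAP = 0.2174

The Exponential(rate=λ) likelihood is ∝ λ^n e^(−λΣtᵢ). Here n = 4 and Σtᵢ = 1.9 + 2.2 + 12 + 3.5 = 19.6.
Posterior ∝ λ^2e^(−8λ) · λ^4e^(−19.6λ) = λ^6e^(−27.6λ), i.e. Gamma(7, 27.6).
Mode = (a−1)/b = 6/27.6 ≈ 0.2174.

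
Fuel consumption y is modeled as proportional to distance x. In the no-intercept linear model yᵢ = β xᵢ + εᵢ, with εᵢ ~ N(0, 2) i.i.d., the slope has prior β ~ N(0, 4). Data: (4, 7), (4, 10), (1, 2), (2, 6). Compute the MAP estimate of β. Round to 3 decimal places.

log p(β | y) = −Σ(yᵢ − βxᵢ)²/(2·2) − β²/(2·4) + const.
Setting the derivative to zero: Σxᵢ(yᵢ − βxᵢ)/2 − β/4 = 0, so β = Σxᵢyᵢ / (Σxᵢ² + σ²/τ²).
Σxᵢyᵢ = 4·7 + 4·10 + 1·2 + 2·6 = 82; Σxᵢ² = 37; σ²/τ² = 0.5.
β̂_MAP = 82 / (37 + 0.5) = 82/37.5 ≈ 2.187.

β̂_MAP = 2.187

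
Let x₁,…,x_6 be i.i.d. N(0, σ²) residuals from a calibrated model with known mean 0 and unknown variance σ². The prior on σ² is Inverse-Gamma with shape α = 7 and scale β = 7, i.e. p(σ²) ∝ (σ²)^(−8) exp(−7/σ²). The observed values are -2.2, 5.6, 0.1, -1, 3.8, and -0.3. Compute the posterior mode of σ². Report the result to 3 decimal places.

σ̂²_MAP = 2.988

Sum of squared deviations about the known mean: SS = (-2.2−0)² + (5.6−0)² + (0.1−0)² + (-1−0)² + (3.8−0)² + (-0.3−0)² = 51.74.
The Normal likelihood contributes (σ²)^(−n/2) exp(−SS/(2σ²)), so the posterior is Inverse-Gamma(α + n/2, β + SS/2) = Inverse-Gamma(10, 32.87).
The mode of Inverse-Gamma(a, b) is b/(a+1) = 32.87/11 ≈ 2.988.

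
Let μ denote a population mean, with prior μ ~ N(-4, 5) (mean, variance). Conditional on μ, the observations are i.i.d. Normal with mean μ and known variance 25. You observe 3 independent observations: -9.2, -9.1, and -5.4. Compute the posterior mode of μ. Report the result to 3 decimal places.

μ̂_MAP = -5.463

n = 3; x̄ = ((-9.2) + (-9.1) + (-5.4))/3 = -23.7/3 = -7.9.
For a Normal prior and Normal likelihood with known variance, the posterior is Normal; its mode equals its mean, the precision-weighted average.
Prior precision 1/σ₀² = 1/5 = 0.2; data precision n/σ² = 3/25 = 0.12.
μ̂ = (0.2·(-4) + 0.12·(-7.9)) / (0.2 + 0.12) = (-1.748)/0.32 = -5.4625 ≈ -5.463.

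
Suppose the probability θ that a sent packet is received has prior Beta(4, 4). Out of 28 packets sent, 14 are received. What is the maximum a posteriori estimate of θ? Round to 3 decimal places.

θ̂_MAP = 0.500

Prior: Beta(4, 4).
Data: 14 successes in 28 trials. The binomial likelihood contributes θ^14(1−θ)^14, so the posterior is Beta(4+14, 4+14) = Beta(18, 18).
For Beta(a, b) with a, b > 1 the mode is (a−1)/(a+b−2) = 17/34 ≈ 0.500.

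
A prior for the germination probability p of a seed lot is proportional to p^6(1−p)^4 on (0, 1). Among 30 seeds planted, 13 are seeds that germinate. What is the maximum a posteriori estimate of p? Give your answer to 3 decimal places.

p̂_MAP = 0.475

The prior density ∝ p^6(1−p)^4 is the kernel of Beta(7, 5).
Data: 13 successes in 30 trials. The binomial likelihood contributes p^13(1−p)^17, so the posterior is Beta(7+13, 5+17) = Beta(20, 22).
For Beta(a, b) with a, b > 1 the mode is (a−1)/(a+b−2) = 19/40 ≈ 0.475.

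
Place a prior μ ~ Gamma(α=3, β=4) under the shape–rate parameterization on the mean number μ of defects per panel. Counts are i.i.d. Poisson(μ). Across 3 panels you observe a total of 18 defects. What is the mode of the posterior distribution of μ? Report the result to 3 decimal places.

Σxᵢ = 18, n = 3.
Posterior ∝ μ^2e^(−4μ) · μ^18e^(−3μ) = μ^20e^(−7μ), i.e. Gamma(shape=21, rate=7).
The mode of a Gamma(a, b) with a ≥ 1 (shape–rate) is (a−1)/b = 20/7 ≈ 2.857.

μ̂_MAP = 2.857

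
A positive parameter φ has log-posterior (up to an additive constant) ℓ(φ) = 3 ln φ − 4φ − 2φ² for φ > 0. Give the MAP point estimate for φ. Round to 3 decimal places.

ℓ'(φ) = 3/φ − 4 − 4φ. Setting this to zero and multiplying by φ: 4φ² + 4φ − 3 = 0.
φ = (−4 + √(4² + 4·4·3)) / (2·4) = (−4 + √64) / 8 = (−4 + 8)/8 = 1/2.
ℓ''(φ) = −3/φ² − 4 < 0, confirming a maximum.

φ̂_MAP = 0.500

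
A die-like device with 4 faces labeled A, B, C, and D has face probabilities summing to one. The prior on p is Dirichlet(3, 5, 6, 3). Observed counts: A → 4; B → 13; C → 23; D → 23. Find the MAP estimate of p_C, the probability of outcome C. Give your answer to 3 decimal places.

MAP estimate of p_C = 0.368

The posterior is Dirichlet(αᵢ + nᵢ) = Dirichlet(7, 18, 29, 26).
For a Dirichlet(a₁,…,a_K) with all aᵢ > 1, the mode has j-th component (aⱼ − 1)/(Σaᵢ − K).
Here Σaᵢ = 80 and K = 4, so p_C = (29 − 1)/(80 − 4) = 28/76 ≈ 0.368.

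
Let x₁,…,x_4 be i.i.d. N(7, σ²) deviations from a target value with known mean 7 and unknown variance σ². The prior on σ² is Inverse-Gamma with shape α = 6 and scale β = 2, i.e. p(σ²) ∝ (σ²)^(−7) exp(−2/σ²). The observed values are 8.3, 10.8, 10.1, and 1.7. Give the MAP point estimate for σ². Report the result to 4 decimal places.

Sum of squared deviations about the known mean: SS = (8.3−7)² + (10.8−7)² + (10.1−7)² + (1.7−7)² = 53.83.
The Normal likelihood contributes (σ²)^(−n/2) exp(−SS/(2σ²)), so the posterior is Inverse-Gamma(α + n/2, β + SS/2) = Inverse-Gamma(8, 28.915).
The mode of Inverse-Gamma(a, b) is b/(a+1) = 28.915/9 ≈ 3.2128.

σ̂²_MAP = 3.2128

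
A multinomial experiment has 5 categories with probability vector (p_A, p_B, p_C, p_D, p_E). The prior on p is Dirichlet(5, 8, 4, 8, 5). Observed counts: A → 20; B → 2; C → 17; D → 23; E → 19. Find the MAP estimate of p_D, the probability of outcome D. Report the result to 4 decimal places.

The posterior is Dirichlet(αᵢ + nᵢ) = Dirichlet(25, 10, 21, 31, 24).
For a Dirichlet(a₁,…,a_K) with all aᵢ > 1, the mode has j-th component (aⱼ − 1)/(Σaᵢ − K).
Here Σaᵢ = 111 and K = 5, so p_D = (31 − 1)/(111 − 5) = 30/106 ≈ 0.2830.

MAP estimate of p_D = 0.2830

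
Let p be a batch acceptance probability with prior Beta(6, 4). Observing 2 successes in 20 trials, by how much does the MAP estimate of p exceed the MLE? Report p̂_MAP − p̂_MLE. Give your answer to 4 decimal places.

MAP − MLE = 0.1500

Posterior is Beta(8, 22); MAP = (8−1)/(30−2) = 7/28 ≈ 0.25000.
MLE ignores the prior: p̂_MLE = k/n = 2/20 ≈ 0.10000.
Difference = 7/28 − 2/20 = 3/20 ≈ 0.1500.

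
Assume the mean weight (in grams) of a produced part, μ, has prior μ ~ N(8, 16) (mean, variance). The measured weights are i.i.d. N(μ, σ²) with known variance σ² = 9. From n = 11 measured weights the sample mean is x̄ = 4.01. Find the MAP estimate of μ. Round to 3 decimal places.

n = 11, x̄ = 4.01.
For a Normal prior and Normal likelihood with known variance, the posterior is Normal; its mode equals its mean, the precision-weighted average.
Prior precision 1/σ₀² = 1/16 = 0.0625; data precision n/σ² = 11/9.
μ̂ = (0.0625·8 + (11/9)·4.01) / (0.0625 + 11/9) = (4861/900)/(185/144) = 19444/4625 ≈ 4.204.

μ̂_MAP = 4.204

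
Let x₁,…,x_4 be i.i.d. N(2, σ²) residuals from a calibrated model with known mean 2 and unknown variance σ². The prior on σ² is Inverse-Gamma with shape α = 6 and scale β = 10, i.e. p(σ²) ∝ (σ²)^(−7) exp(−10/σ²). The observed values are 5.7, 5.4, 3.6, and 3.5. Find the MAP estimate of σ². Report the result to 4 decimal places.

σ̂²_MAP = 2.7811

Sum of squared deviations about the known mean: SS = (5.7−2)² + (5.4−2)² + (3.6−2)² + (3.5−2)² = 30.06.
The Normal likelihood contributes (σ²)^(−n/2) exp(−SS/(2σ²)), so the posterior is Inverse-Gamma(α + n/2, β + SS/2) = Inverse-Gamma(8, 25.03).
The mode of Inverse-Gamma(a, b) is b/(a+1) = 25.03/9 ≈ 2.7811.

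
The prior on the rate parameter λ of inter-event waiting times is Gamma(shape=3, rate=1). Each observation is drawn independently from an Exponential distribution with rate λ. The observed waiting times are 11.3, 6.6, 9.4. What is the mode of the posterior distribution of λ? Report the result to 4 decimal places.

The Exponential(rate=λ) likelihood is ∝ λ^n e^(−λΣtᵢ). Here n = 3 and Σtᵢ = 11.3 + 6.6 + 9.4 = 27.3.
Posterior ∝ λ^2e^(−1λ) · λ^3e^(−27.3λ) = λ^5e^(−28.3λ), i.e. Gamma(6, 28.3).
Mode = (a−1)/b = 5/28.3 ≈ 0.1767.

λ̂_MAP = 0.1767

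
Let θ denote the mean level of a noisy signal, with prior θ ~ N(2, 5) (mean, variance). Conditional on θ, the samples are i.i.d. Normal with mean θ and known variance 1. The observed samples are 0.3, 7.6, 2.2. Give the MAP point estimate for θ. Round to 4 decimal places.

θ̂_MAP = 3.2813

n = 3; x̄ = (0.3 + 7.6 + 2.2)/3 = 10.1/3 = 101/30 ≈ 3.3667.
For a Normal prior and Normal likelihood with known variance, the posterior is Normal; its mode equals its mean, the precision-weighted average.
Prior precision 1/σ₀² = 1/5 = 0.2; data precision n/σ² = 3/1 = 3.
θ̂ = (0.2·2 + 3·(101/30)) / (0.2 + 3) = 10.5/3.2 = 3.28125 ≈ 3.2813.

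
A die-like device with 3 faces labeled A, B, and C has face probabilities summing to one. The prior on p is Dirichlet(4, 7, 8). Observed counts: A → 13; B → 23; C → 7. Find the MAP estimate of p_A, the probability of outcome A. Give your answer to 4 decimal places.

MAP estimate of p_A = 0.2712

The posterior is Dirichlet(αᵢ + nᵢ) = Dirichlet(17, 30, 15).
For a Dirichlet(a₁,…,a_K) with all aᵢ > 1, the mode has j-th component (aⱼ − 1)/(Σaᵢ − K).
Here Σaᵢ = 62 and K = 3, so p_A = (17 − 1)/(62 − 3) = 16/59 ≈ 0.2712.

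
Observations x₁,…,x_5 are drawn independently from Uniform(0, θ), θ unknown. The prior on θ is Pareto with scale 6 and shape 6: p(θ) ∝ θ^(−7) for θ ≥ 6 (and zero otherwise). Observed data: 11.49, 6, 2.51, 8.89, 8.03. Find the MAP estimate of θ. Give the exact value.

The Uniform(0, θ) likelihood is θ^(−n) for θ ≥ max(xᵢ), zero otherwise. Here max(xᵢ) = 11.49.
Posterior ∝ θ^(−7) · θ^(−5) = θ^(−12) on θ ≥ max(6, 11.49) = 11.49.
This density is strictly decreasing in θ, so the posterior mode lies at the lower boundary of the support.

θ̂_MAP = 11.49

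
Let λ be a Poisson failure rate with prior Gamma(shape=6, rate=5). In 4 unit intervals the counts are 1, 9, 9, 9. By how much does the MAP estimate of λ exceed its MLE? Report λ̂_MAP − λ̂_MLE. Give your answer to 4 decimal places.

Σxᵢ = 28. Posterior is Gamma(34, 9); MAP = (34−1)/9 = 33/9 ≈ 3.66667.
MLE = x̄ = 28/4 ≈ 7.00000.
Difference = 33/9 − 28/4 = -10/3 ≈ -3.3333.

MAP − MLE = -3.3333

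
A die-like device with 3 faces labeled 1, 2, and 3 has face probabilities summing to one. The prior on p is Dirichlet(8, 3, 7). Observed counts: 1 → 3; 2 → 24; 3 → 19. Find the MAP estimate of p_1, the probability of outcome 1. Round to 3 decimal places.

MAP estimate: 0.164

The posterior is Dirichlet(αᵢ + nᵢ) = Dirichlet(11, 27, 26).
For a Dirichlet(a₁,…,a_K) with all aᵢ > 1, the mode has j-th component (aⱼ − 1)/(Σaᵢ − K).
Here Σaᵢ = 64 and K = 3, so p_1 = (11 − 1)/(64 − 3) = 10/61 ≈ 0.164.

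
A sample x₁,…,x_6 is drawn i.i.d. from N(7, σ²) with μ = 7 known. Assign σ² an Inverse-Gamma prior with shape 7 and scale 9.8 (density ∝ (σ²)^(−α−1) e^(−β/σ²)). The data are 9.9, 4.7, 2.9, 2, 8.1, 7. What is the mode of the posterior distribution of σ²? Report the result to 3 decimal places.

σ̂²_MAP = 3.469

Sum of squared deviations about the known mean: SS = (9.9−7)² + (4.7−7)² + (2.9−7)² + (2−7)² + (8.1−7)² + (7−7)² = 56.72.
The Normal likelihood contributes (σ²)^(−n/2) exp(−SS/(2σ²)), so the posterior is Inverse-Gamma(α + n/2, β + SS/2) = Inverse-Gamma(10, 38.16).
The mode of Inverse-Gamma(a, b) is b/(a+1) = 38.16/11 ≈ 3.469.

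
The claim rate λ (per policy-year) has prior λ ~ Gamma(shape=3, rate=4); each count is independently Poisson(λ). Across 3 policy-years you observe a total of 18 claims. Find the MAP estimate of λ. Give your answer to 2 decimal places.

λ̂_MAP = 2.86

Σxᵢ = 18, n = 3.
Posterior ∝ λ^2e^(−4λ) · λ^18e^(−3λ) = λ^20e^(−7λ), i.e. Gamma(shape=21, rate=7).
The mode of a Gamma(a, b) with a ≥ 1 (shape–rate) is (a−1)/b = 20/7 ≈ 2.86.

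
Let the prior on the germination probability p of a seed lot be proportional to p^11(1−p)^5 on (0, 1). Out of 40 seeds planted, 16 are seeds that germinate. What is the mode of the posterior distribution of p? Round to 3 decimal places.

The prior density ∝ p^11(1−p)^5 is the kernel of Beta(12, 6).
Data: 16 successes in 40 trials. The binomial likelihood contributes p^16(1−p)^24, so the posterior is Beta(12+16, 6+24) = Beta(28, 30).
For Beta(a, b) with a, b > 1 the mode is (a−1)/(a+b−2) = 27/56 ≈ 0.482.

p̂_MAP = 0.482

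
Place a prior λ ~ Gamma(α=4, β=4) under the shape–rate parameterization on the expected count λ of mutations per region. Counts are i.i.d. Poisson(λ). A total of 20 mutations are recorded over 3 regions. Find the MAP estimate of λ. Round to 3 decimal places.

Σxᵢ = 20, n = 3.
Posterior ∝ λ^3e^(−4λ) · λ^20e^(−3λ) = λ^23e^(−7λ), i.e. Gamma(shape=24, rate=7).
The mode of a Gamma(a, b) with a ≥ 1 (shape–rate) is (a−1)/b = 23/7 ≈ 3.286.

λ̂_MAP = 3.286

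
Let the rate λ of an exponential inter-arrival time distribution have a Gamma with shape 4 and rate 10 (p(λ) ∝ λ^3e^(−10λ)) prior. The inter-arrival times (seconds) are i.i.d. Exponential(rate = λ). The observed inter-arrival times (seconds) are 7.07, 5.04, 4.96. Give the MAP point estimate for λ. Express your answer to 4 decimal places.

The Exponential(rate=λ) likelihood is ∝ λ^n e^(−λΣtᵢ). Here n = 3 and Σtᵢ = 7.07 + 5.04 + 4.96 = 17.07.
Posterior ∝ λ^3e^(−10λ) · λ^3e^(−17.07λ) = λ^6e^(−27.07λ), i.e. Gamma(7, 27.07).
Mode = (a−1)/b = 6/27.07 ≈ 0.2216.

λ̂_MAP = 0.2216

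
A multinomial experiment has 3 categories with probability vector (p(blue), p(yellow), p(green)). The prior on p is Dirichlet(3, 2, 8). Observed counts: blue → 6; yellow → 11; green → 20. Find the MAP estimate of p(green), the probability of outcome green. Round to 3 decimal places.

The posterior is Dirichlet(αᵢ + nᵢ) = Dirichlet(9, 13, 28).
For a Dirichlet(a₁,…,a_K) with all aᵢ > 1, the mode has j-th component (aⱼ − 1)/(Σaᵢ − K).
Here Σaᵢ = 50 and K = 3, so p(green) = (28 − 1)/(50 − 3) = 27/47 ≈ 0.574.

MAP estimate of p(green) = 0.574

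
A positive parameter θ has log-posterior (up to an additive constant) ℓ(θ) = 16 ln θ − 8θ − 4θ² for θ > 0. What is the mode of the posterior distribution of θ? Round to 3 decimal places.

ℓ'(θ) = 16/θ − 8 − 8θ. Setting this to zero and multiplying by θ: 8θ² + 8θ − 16 = 0.
θ = (−8 + √(8² + 4·8·16)) / (2·8) = (−8 + √576) / 16 = (−8 + 24)/16 = 1.
ℓ''(θ) = −16/θ² − 8 < 0, confirming a maximum.

θ̂_MAP = 1.000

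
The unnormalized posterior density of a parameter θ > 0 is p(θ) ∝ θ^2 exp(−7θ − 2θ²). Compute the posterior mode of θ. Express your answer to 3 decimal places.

ℓ'(θ) = 2/θ − 7 − 4θ. Setting this to zero and multiplying by θ: 4θ² + 7θ − 2 = 0.
θ = (−7 + √(7² + 4·4·2)) / (2·4) = (−7 + √81) / 8 = (−7 + 9)/8 = 1/4.
ℓ''(θ) = −2/θ² − 4 < 0, confirming a maximum.

θ̂_MAP = 0.250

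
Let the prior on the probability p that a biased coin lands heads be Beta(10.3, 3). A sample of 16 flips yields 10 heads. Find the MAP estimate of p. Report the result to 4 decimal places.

p̂_MAP = 0.7070

Prior: Beta(10.3, 3).
Data: 10 successes in 16 trials. The binomial likelihood contributes p^10(1−p)^6, so the posterior is Beta(10.3+10, 3+6) = Beta(20.3, 9).
For Beta(a, b) with a, b > 1 the mode is (a−1)/(a+b−2) = 19.3/27.3 ≈ 0.7070.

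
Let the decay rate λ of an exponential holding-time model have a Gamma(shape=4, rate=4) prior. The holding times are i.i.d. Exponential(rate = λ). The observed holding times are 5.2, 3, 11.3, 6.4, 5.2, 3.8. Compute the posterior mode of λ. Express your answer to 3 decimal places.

λ̂_MAP = 0.231

The Exponential(rate=λ) likelihood is ∝ λ^n e^(−λΣtᵢ). Here n = 6 and Σtᵢ = 5.2 + 3 + 11.3 + 6.4 + 5.2 + 3.8 = 34.9.
Posterior ∝ λ^3e^(−4λ) · λ^6e^(−34.9λ) = λ^9e^(−38.9λ), i.e. Gamma(10, 38.9).
Mode = (a−1)/b = 9/38.9 ≈ 0.231.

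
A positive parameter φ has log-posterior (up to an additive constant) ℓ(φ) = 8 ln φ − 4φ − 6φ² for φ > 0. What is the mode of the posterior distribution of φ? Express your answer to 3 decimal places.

φ̂_MAP = 0.667

ℓ'(φ) = 8/φ − 4 − 12φ. Setting this to zero and multiplying by φ: 12φ² + 4φ − 8 = 0.
φ = (−4 + √(4² + 4·12·8)) / (2·12) = (−4 + √400) / 24 = (−4 + 20)/24 = 2/3.
ℓ''(φ) = −8/φ² − 12 < 0, confirming a maximum.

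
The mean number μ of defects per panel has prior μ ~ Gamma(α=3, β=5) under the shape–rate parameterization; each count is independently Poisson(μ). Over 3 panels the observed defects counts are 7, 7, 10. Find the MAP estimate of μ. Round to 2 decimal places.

μ̂_MAP = 3.25

Σxᵢ = 7+7+10 = 24, with n = 3.
Posterior ∝ μ^2e^(−5μ) · μ^24e^(−3μ) = μ^26e^(−8μ), i.e. Gamma(shape=27, rate=8).
The mode of a Gamma(a, b) with a ≥ 1 (shape–rate) is (a−1)/b = 26/8 ≈ 3.25.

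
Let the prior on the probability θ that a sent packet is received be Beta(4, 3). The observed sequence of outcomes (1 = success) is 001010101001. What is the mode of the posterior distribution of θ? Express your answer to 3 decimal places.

Prior: Beta(4, 3).
Data: 5 successes in 12 trials (from the sequence). The binomial likelihood contributes θ^5(1−θ)^7, so the posterior is Beta(4+5, 3+7) = Beta(9, 10).
For Beta(a, b) with a, b > 1 the mode is (a−1)/(a+b−2) = 8/17 ≈ 0.471.

θ̂_MAP = 0.471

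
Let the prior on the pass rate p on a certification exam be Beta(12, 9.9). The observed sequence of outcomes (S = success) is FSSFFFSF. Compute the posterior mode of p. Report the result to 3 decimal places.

Prior: Beta(12, 9.9).
Data: 3 successes in 8 trials (from the sequence). The binomial likelihood contributes p^3(1−p)^5, so the posterior is Beta(12+3, 9.9+5) = Beta(15, 14.9).
For Beta(a, b) with a, b > 1 the mode is (a−1)/(a+b−2) = 14/27.9 ≈ 0.502.

p̂_MAP = 0.502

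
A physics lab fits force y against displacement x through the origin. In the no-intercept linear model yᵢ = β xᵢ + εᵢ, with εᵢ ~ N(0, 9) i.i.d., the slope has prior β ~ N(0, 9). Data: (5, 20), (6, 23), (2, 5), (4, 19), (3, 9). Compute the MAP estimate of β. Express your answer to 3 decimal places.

β̂_MAP = 3.857

log p(β | y) = −Σ(yᵢ − βxᵢ)²/(2·9) − β²/(2·9) + const.
Setting the derivative to zero: Σxᵢ(yᵢ − βxᵢ)/9 − β/9 = 0, so β = Σxᵢyᵢ / (Σxᵢ² + σ²/τ²).
Σxᵢyᵢ = 5·20 + 6·23 + 2·5 + 4·19 + 3·9 = 351; Σxᵢ² = 90; σ²/τ² = 1.
β̂_MAP = 351 / (90 + 1) = 351/91 ≈ 3.857.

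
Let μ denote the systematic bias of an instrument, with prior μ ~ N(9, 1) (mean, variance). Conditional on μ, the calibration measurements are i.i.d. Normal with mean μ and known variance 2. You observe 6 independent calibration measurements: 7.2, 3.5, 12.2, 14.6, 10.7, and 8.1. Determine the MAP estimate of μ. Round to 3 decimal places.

n = 6; x̄ = (7.2 + 3.5 + 12.2 + 14.6 + 10.7 + 8.1)/6 = 56.3/6 = 563/60 ≈ 9.3833.
For a Normal prior and Normal likelihood with known variance, the posterior is Normal; its mode equals its mean, the precision-weighted average.
Prior precision 1/σ₀² = 1/1 = 1; data precision n/σ² = 6/2 = 3.
μ̂ = (1·9 + 3·(563/60)) / (1 + 3) = 37.15/4 = 9.2875 ≈ 9.288.

μ̂_MAP = 9.288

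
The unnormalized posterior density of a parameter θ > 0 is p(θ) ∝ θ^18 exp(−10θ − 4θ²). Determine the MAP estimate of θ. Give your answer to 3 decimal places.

ℓ'(θ) = 18/θ − 10 − 8θ. Setting this to zero and multiplying by θ: 8θ² + 10θ − 18 = 0.
θ = (−10 + √(10² + 4·8·18)) / (2·8) = (−10 + √676) / 16 = (−10 + 26)/16 = 1.
ℓ''(θ) = −18/θ² − 8 < 0, confirming a maximum.

θ̂_MAP = 1.000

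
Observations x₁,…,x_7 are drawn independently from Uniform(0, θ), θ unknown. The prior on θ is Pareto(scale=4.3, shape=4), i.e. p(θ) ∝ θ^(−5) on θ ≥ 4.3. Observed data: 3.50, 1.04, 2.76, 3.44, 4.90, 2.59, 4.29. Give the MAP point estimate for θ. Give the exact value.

θ̂_MAP = 4.90

The Uniform(0, θ) likelihood is θ^(−n) for θ ≥ max(xᵢ), zero otherwise. Here max(xᵢ) = 4.90.
Posterior ∝ θ^(−5) · θ^(−7) = θ^(−12) on θ ≥ max(4.3, 4.90) = 4.90.
This density is strictly decreasing in θ, so the posterior mode lies at the lower boundary of the support.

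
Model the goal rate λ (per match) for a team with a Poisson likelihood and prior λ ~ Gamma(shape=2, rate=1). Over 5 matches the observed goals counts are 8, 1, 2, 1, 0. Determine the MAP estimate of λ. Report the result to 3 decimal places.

Σxᵢ = 8+1+2+1+0 = 12, with n = 5.
Posterior ∝ λe^(−1λ) · λ^12e^(−5λ) = λ^13e^(−6λ), i.e. Gamma(shape=14, rate=6).
The mode of a Gamma(a, b) with a ≥ 1 (shape–rate) is (a−1)/b = 13/6 ≈ 2.167.

λ̂_MAP = 2.167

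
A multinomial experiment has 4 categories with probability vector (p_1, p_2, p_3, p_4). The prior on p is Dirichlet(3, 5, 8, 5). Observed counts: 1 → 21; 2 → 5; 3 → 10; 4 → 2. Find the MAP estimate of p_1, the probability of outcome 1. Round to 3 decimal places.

MAP estimate: 0.418

The posterior is Dirichlet(αᵢ + nᵢ) = Dirichlet(24, 10, 18, 7).
For a Dirichlet(a₁,…,a_K) with all aᵢ > 1, the mode has j-th component (aⱼ − 1)/(Σaᵢ − K).
Here Σaᵢ = 59 and K = 4, so p_1 = (24 − 1)/(59 − 4) = 23/55 ≈ 0.418.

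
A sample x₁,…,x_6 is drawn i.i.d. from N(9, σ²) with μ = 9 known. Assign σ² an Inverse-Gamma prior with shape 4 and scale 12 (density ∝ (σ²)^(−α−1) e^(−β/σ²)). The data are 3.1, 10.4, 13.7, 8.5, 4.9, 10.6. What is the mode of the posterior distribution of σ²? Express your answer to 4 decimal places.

Sum of squared deviations about the known mean: SS = (3.1−9)² + (10.4−9)² + (13.7−9)² + (8.5−9)² + (4.9−9)² + (10.6−9)² = 78.48.
The Normal likelihood contributes (σ²)^(−n/2) exp(−SS/(2σ²)), so the posterior is Inverse-Gamma(α + n/2, β + SS/2) = Inverse-Gamma(7, 51.24).
The mode of Inverse-Gamma(a, b) is b/(a+1) = 51.24/8 ≈ 6.4050.

σ̂²_MAP = 6.4050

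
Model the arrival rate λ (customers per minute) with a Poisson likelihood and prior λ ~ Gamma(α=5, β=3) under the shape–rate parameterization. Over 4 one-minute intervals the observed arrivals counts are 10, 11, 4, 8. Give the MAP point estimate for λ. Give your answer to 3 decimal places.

Σxᵢ = 10+11+4+8 = 33, with n = 4.
Posterior ∝ λ^4e^(−3λ) · λ^33e^(−4λ) = λ^37e^(−7λ), i.e. Gamma(shape=38, rate=7).
The mode of a Gamma(a, b) with a ≥ 1 (shape–rate) is (a−1)/b = 37/7 ≈ 5.286.

λ̂_MAP = 5.286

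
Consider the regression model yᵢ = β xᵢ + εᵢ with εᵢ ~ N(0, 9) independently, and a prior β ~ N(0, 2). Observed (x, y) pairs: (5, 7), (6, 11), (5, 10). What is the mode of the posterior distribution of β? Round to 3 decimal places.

β̂_MAP = 1.669

log p(β | y) = −Σ(yᵢ − βxᵢ)²/(2·9) − β²/(2·2) + const.
Setting the derivative to zero: Σxᵢ(yᵢ − βxᵢ)/9 − β/2 = 0, so β = Σxᵢyᵢ / (Σxᵢ² + σ²/τ²).
Σxᵢyᵢ = 5·7 + 6·11 + 5·10 = 151; Σxᵢ² = 86; σ²/τ² = 4.5.
β̂_MAP = 151 / (86 + 4.5) = 151/90.5 ≈ 1.669.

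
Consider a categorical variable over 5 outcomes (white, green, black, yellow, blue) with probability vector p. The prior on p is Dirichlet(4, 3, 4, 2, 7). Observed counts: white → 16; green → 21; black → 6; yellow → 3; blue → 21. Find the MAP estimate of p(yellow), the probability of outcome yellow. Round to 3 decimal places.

MAP estimate of p(yellow) = 0.049

The posterior is Dirichlet(αᵢ + nᵢ) = Dirichlet(20, 24, 10, 5, 28).
For a Dirichlet(a₁,…,a_K) with all aᵢ > 1, the mode has j-th component (aⱼ − 1)/(Σaᵢ − K).
Here Σaᵢ = 87 and K = 5, so p(yellow) = (5 − 1)/(87 − 5) = 4/82 ≈ 0.049.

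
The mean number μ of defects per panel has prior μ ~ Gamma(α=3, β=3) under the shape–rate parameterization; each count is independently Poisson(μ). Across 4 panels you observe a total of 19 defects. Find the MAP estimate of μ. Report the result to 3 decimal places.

Σxᵢ = 19, n = 4.
Posterior ∝ μ^2e^(−3μ) · μ^19e^(−4μ) = μ^21e^(−7μ), i.e. Gamma(shape=22, rate=7).
The mode of a Gamma(a, b) with a ≥ 1 (shape–rate) is (a−1)/b = 21/7 ≈ 3.000.

μ̂_MAP = 3.000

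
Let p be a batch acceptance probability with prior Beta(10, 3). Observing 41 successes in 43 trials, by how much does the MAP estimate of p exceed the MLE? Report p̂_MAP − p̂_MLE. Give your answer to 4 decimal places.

MAP − MLE = -0.0276

Posterior is Beta(51, 5); MAP = (51−1)/(56−2) = 50/54 ≈ 0.92593.
MLE ignores the prior: p̂_MLE = k/n = 41/43 ≈ 0.95349.
Difference = 50/54 − 41/43 = -32/1161 ≈ -0.0276.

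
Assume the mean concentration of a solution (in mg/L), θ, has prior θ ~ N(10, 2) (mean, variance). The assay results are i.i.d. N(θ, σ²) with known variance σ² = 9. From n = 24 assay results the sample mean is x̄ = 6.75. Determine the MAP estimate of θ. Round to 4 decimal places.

n = 24, x̄ = 6.75.
For a Normal prior and Normal likelihood with known variance, the posterior is Normal; its mode equals its mean, the precision-weighted average.
Prior precision 1/σ₀² = 1/2 = 0.5; data precision n/σ² = 24/9 = 8/3.
θ̂ = (0.5·10 + (8/3)·6.75) / (0.5 + 8/3) = 23/(19/6) = 138/19 ≈ 7.2632.

θ̂_MAP = 7.2632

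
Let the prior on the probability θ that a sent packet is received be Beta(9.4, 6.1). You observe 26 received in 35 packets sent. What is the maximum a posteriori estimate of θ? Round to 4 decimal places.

θ̂_MAP = 0.7093

Prior: Beta(9.4, 6.1).
Data: 26 successes in 35 trials. The binomial likelihood contributes θ^26(1−θ)^9, so the posterior is Beta(9.4+26, 6.1+9) = Beta(35.4, 15.1).
For Beta(a, b) with a, b > 1 the mode is (a−1)/(a+b−2) = 34.4/48.5 ≈ 0.7093.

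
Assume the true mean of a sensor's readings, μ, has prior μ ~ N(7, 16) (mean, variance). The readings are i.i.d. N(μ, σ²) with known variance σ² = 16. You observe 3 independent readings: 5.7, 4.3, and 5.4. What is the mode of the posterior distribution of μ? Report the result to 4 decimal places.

n = 3; x̄ = (5.7 + 4.3 + 5.4)/3 = 15.4/3 = 77/15 ≈ 5.1333.
For a Normal prior and Normal likelihood with known variance, the posterior is Normal; its mode equals its mean, the precision-weighted average.
Prior precision 1/σ₀² = 1/16 = 0.0625; data precision n/σ² = 3/16 = 0.1875.
μ̂ = (0.0625·7 + 0.1875·(77/15)) / (0.0625 + 0.1875) = 1.4/0.25 = 5.6000.

μ̂_MAP = 5.6000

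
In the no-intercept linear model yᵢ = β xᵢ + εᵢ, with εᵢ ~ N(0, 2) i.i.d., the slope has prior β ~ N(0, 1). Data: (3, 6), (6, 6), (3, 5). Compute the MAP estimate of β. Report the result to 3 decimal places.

log p(β | y) = −Σ(yᵢ − βxᵢ)²/(2·2) − β²/(2·1) + const.
Setting the derivative to zero: Σxᵢ(yᵢ − βxᵢ)/2 − β/1 = 0, so β = Σxᵢyᵢ / (Σxᵢ² + σ²/τ²).
Σxᵢyᵢ = 3·6 + 6·6 + 3·5 = 69; Σxᵢ² = 54; σ²/τ² = 2.
β̂_MAP = 69 / (54 + 2) = 69/56 ≈ 1.232.

β̂_MAP = 1.232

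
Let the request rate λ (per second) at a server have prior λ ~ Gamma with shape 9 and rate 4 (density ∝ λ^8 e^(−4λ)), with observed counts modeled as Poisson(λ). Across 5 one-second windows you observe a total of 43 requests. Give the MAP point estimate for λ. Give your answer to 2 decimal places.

λ̂_MAP = 5.67

Σxᵢ = 43, n = 5.
Posterior ∝ λ^8e^(−4λ) · λ^43e^(−5λ) = λ^51e^(−9λ), i.e. Gamma(shape=52, rate=9).
The mode of a Gamma(a, b) with a ≥ 1 (shape–rate) is (a−1)/b = 51/9 ≈ 5.67.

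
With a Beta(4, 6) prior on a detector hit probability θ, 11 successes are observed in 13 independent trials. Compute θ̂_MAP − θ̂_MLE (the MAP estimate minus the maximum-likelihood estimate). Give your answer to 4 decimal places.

Posterior is Beta(15, 8); MAP = (15−1)/(23−2) = 14/21 ≈ 0.66667.
MLE ignores the prior: θ̂_MLE = k/n = 11/13 ≈ 0.84615.
Difference = 14/21 − 11/13 = -7/39 ≈ -0.1795.

MAP − MLE = -0.1795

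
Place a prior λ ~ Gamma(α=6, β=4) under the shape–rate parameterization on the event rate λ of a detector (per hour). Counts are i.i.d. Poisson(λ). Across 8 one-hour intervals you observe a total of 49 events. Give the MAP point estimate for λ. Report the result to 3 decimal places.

Σxᵢ = 49, n = 8.
Posterior ∝ λ^5e^(−4λ) · λ^49e^(−8λ) = λ^54e^(−12λ), i.e. Gamma(shape=55, rate=12).
The mode of a Gamma(a, b) with a ≥ 1 (shape–rate) is (a−1)/b = 54/12 ≈ 4.500.

λ̂_MAP = 4.500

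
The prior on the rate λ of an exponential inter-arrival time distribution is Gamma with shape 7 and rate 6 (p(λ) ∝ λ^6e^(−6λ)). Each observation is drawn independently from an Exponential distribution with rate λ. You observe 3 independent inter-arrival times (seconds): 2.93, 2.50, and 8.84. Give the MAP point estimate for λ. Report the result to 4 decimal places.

The Exponential(rate=λ) likelihood is ∝ λ^n e^(−λΣtᵢ). Here n = 3 and Σtᵢ = 2.93 + 2.50 + 8.84 = 14.27.
Posterior ∝ λ^6e^(−6λ) · λ^3e^(−14.27λ) = λ^9e^(−20.27λ), i.e. Gamma(10, 20.27).
Mode = (a−1)/b = 9/20.27 ≈ 0.4440.

λ̂_MAP = 0.4440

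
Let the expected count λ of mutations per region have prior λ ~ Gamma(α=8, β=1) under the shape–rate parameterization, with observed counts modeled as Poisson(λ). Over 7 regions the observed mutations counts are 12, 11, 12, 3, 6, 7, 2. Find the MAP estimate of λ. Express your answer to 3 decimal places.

λ̂_MAP = 7.500

Σxᵢ = 12+11+12+3+6+7+2 = 53, with n = 7.
Posterior ∝ λ^7e^(−1λ) · λ^53e^(−7λ) = λ^60e^(−8λ), i.e. Gamma(shape=61, rate=8).
The mode of a Gamma(a, b) with a ≥ 1 (shape–rate) is (a−1)/b = 60/8 ≈ 7.500.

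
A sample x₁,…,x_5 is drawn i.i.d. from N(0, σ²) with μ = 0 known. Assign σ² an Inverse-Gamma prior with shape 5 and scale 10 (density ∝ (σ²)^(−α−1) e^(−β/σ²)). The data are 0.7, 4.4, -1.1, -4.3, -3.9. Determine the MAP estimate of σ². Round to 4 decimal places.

σ̂²_MAP = 4.3976

Sum of squared deviations about the known mean: SS = (0.7−0)² + (4.4−0)² + (-1.1−0)² + (-4.3−0)² + (-3.9−0)² = 54.76.
The Normal likelihood contributes (σ²)^(−n/2) exp(−SS/(2σ²)), so the posterior is Inverse-Gamma(α + n/2, β + SS/2) = Inverse-Gamma(7.5, 37.38).
The mode of Inverse-Gamma(a, b) is b/(a+1) = 37.38/8.5 ≈ 4.3976.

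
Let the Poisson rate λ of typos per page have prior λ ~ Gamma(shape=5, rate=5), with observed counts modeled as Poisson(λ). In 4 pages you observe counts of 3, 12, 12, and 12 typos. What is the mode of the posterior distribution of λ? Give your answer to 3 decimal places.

λ̂_MAP = 4.778

Σxᵢ = 3+12+12+12 = 39, with n = 4.
Posterior ∝ λ^4e^(−5λ) · λ^39e^(−4λ) = λ^43e^(−9λ), i.e. Gamma(shape=44, rate=9).
The mode of a Gamma(a, b) with a ≥ 1 (shape–rate) is (a−1)/b = 43/9 ≈ 4.778.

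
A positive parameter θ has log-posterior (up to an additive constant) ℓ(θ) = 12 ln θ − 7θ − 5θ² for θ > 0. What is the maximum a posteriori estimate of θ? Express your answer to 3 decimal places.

θ̂_MAP = 0.800

ℓ'(θ) = 12/θ − 7 − 10θ. Setting this to zero and multiplying by θ: 10θ² + 7θ − 12 = 0.
θ = (−7 + √(7² + 4·10·12)) / (2·10) = (−7 + √529) / 20 = (−7 + 23)/20 = 4/5.
ℓ''(θ) = −12/θ² − 10 < 0, confirming a maximum.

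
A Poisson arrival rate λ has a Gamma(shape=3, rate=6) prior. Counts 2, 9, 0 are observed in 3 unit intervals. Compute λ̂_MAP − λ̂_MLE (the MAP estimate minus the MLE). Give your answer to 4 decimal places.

MAP − MLE = -2.2222

Σxᵢ = 11. Posterior is Gamma(14, 9); MAP = (14−1)/9 = 13/9 ≈ 1.44444.
MLE = x̄ = 11/3 ≈ 3.66667.
Difference = 13/9 − 11/3 = -20/9 ≈ -2.2222.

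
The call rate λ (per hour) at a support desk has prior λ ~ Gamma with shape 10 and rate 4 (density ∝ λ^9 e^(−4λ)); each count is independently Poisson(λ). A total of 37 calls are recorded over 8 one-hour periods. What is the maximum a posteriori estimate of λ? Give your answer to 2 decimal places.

Σxᵢ = 37, n = 8.
Posterior ∝ λ^9e^(−4λ) · λ^37e^(−8λ) = λ^46e^(−12λ), i.e. Gamma(shape=47, rate=12).
The mode of a Gamma(a, b) with a ≥ 1 (shape–rate) is (a−1)/b = 46/12 ≈ 3.83.

λ̂_MAP = 3.83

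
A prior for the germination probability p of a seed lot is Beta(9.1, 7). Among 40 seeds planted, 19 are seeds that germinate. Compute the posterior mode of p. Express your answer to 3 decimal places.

p̂_MAP = 0.501

Prior: Beta(9.1, 7).
Data: 19 successes in 40 trials. The binomial likelihood contributes p^19(1−p)^21, so the posterior is Beta(9.1+19, 7+21) = Beta(28.1, 28).
For Beta(a, b) with a, b > 1 the mode is (a−1)/(a+b−2) = 27.1/54.1 ≈ 0.501.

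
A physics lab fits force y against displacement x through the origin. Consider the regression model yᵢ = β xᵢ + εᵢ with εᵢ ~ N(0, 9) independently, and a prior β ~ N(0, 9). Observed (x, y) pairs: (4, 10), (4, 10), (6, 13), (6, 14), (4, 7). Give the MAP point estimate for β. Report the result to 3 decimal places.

β̂_MAP = 2.231

log p(β | y) = −Σ(yᵢ − βxᵢ)²/(2·9) − β²/(2·9) + const.
Setting the derivative to zero: Σxᵢ(yᵢ − βxᵢ)/9 − β/9 = 0, so β = Σxᵢyᵢ / (Σxᵢ² + σ²/τ²).
Σxᵢyᵢ = 4·10 + 4·10 + 6·13 + 6·14 + 4·7 = 270; Σxᵢ² = 120; σ²/τ² = 1.
β̂_MAP = 270 / (120 + 1) = 270/121 ≈ 2.231.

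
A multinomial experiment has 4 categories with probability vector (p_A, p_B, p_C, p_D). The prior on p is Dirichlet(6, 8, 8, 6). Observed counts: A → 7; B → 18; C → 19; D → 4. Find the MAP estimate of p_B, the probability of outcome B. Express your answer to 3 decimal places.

The posterior is Dirichlet(αᵢ + nᵢ) = Dirichlet(13, 26, 27, 10).
For a Dirichlet(a₁,…,a_K) with all aᵢ > 1, the mode has j-th component (aⱼ − 1)/(Σaᵢ − K).
Here Σaᵢ = 76 and K = 4, so p_B = (26 − 1)/(76 − 4) = 25/72 ≈ 0.347.

MAP estimate of p_B = 0.347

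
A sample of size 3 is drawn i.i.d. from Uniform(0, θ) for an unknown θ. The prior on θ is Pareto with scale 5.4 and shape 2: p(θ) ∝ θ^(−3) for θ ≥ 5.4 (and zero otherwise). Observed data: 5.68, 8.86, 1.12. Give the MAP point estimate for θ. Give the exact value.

θ̂_MAP = 8.86

The Uniform(0, θ) likelihood is θ^(−n) for θ ≥ max(xᵢ), zero otherwise. Here max(xᵢ) = 8.86.
Posterior ∝ θ^(−3) · θ^(−3) = θ^(−6) on θ ≥ max(5.4, 8.86) = 8.86.
This density is strictly decreasing in θ, so the posterior mode lies at the lower boundary of the support.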